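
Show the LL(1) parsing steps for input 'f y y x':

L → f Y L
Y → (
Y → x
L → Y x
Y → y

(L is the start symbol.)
Stack is shown with the top on the left.

Stack    Input      Action
--------------------------
L $      f y y x $  output L → f Y L
f Y L $  f y y x $  match 'f'
Y L $    y y x $    output Y → y
y L $    y y x $    match 'y'
L $      y x $      output L → Y x
Y x $    y x $      output Y → y
y x $    y x $      match 'y'
x $      x $        match 'x'
$        $          accept

The string is accepted.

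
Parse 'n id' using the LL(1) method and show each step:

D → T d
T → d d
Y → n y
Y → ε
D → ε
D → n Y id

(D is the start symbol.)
LL(1) parsing maintains a stack (initially the start symbol over $) and the input. At each step: if the stack top is a terminal, match it against the current input token; if it is a non-terminal N, replace it with the RHS of M[N, lookahead] (the unique production whose predict set contains the lookahead).

Stack is shown with the top on the left.

Stack     Input   Action
------------------------
D $       n id $  output D → n Y id
n Y id $  n id $  match 'n'
Y id $    id $    output Y → ε
id $      id $    match 'id'
$         $       accept

The string is accepted.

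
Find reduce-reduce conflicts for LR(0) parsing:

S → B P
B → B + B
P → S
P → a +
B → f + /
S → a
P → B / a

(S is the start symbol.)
A reduce-reduce conflict occurs when an LR(0) state has two complete items [A → α .] and [B → β .] — both call for a reduction, and with no lookahead the parser cannot choose between them.

Augment with S' → S and build the canonical LR(0) collection (I0 = CLOSURE({[S' → . S]}), then GOTO on every symbol after a dot until no new states appear). It has 16 states:
  I0: { [B → . B + B], [B → . f + /], [S → . B P], [S → . a], [S' → . S] }  — shift
  I1: { [B → . B + B], [B → . f + /], [B → B . + B], [P → . B / a], [P → . S], [P → . a +], [S → . B P], [S → . a], [S → B . P] }  — shift
  I2: { [S' → S .] }  — accept
  I3: { [S → a .] }  — reduce
  I4: { [B → f . + /] }  — shift
  I5: { [B → f + . /] }  — shift
  I6: { [B → f + / .] }  — reduce
  I7: { [B → . B + B], [B → . f + /], [B → B + . B] }  — shift
  I8: { [B → . B + B], [B → . f + /], [B → B . + B], [P → . B / a], [P → . S], [P → . a +], [P → B . / a], [S → . B P], [S → . a], [S → B . P] }  — shift
  I9: { [S → B P .] }  — reduce
  I10: { [P → S .] }  — reduce
  I11: { [P → a . +], [S → a .] }  — shift, reduce
  I12: { [P → a + .] }  — reduce
  I13: { [P → B / . a] }  — shift
  I14: { [P → B / a .] }  — reduce
  I15: { [B → B + B .], [B → B . + B] }  — shift, reduce

No state contains more than one complete item.

Answer: No reduce-reduce conflicts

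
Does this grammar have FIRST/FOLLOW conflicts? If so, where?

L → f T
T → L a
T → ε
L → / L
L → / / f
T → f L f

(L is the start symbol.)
Nullable non-terminals: T.
FIRST sets used below: FIRST(L) = { '/', 'f' }

T: nullable alternative(s) T → ε; FOLLOW(T) = { $, 'a', 'f' }
  T → L a: FIRST \ {ε} = { '/', 'f' } — overlaps FOLLOW(T) on { 'f' }: CONFLICT
  T → ε: FIRST \ {ε} = { } — this is the only nullable alternative, skip
  T → f L f: FIRST \ {ε} = { 'f' } — overlaps FOLLOW(T) on { 'f' }: CONFLICT

L has no nullable alternative, so no FIRST/FOLLOW check is needed there.

So the grammar has 2 FIRST/FOLLOW conflicts (marked CONFLICT above).

Answer: Yes. T → L a with FOLLOW(T) on { 'f' }; T → f L f with FOLLOW(T) on { 'f' }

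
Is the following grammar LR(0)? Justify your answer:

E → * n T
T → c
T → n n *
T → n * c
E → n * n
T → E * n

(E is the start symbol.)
A grammar is LR(0) if no state in the canonical LR(0) collection has:
  - both a shift item (dot before a terminal) and a complete item (shift-reduce conflict), or
  - two or more complete items (reduce-reduce conflict; the accept item [E' → E .] counts as a complete item here).

Augment with E' → E and build the canonical LR(0) collection (I0 = CLOSURE({[E' → . E]}), then GOTO on every symbol after a dot until no new states appear). It has 17 states:
  I0: { [E → . * n T], [E → . n * n], [E' → . E] }  — shift
  I1: { [E → * . n T] }  — shift
  I2: { [E' → E .] }  — accept
  I3: { [E → n . * n] }  — shift
  I4: { [E → n * . n] }  — shift
  I5: { [E → n * n .] }  — reduce
  I6: { [E → * n . T], [E → . * n T], [E → . n * n], [T → . E * n], [T → . c], [T → . n * c], [T → . n n *] }  — shift
  I7: { [T → E . * n] }  — shift
  I8: { [E → * n T .] }  — reduce
  I9: { [T → c .] }  — reduce
  I10: { [E → n . * n], [T → n . * c], [T → n . n *] }  — shift
  I11: { [E → n * . n], [T → n * . c] }  — shift
  I12: { [T → n n . *] }  — shift
  I13: { [T → n n * .] }  — reduce
  I14: { [T → n * c .] }  — reduce
  I15: { [T → E * . n] }  — shift
  I16: { [T → E * n .] }  — reduce

Every state is either a pure shift/goto state or contains exactly one complete item and nothing to shift — no conflicts. The grammar is LR(0).

Answer: Yes, the grammar is LR(0)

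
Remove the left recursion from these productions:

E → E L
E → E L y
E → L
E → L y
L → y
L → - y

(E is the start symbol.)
E → L E'
E → L y E'
E' → L E'
E' → L y E'
E' → ε
L → y
L → - y

E is directly left-recursive. The standard transformation for
  A → A α₁ | ... | A α_m | β₁ | ... | β_n
is
  A  → β₁ A' | ... | β_n A'
  A' → α₁ A' | ... | α_m A' | ε

E → L becomes E → L E'
E → L y becomes E → L y E'
E → E L becomes E' → L E'
E → E L y becomes E' → L y E'
Add E' → ε

Productions for other non-terminals are unchanged:
  L → y
  L → - y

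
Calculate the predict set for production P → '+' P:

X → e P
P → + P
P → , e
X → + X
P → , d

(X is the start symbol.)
PREDICT(P → '+' P) = (FIRST(RHS) \ {ε}) ∪ (FOLLOW(P) if ε ∈ FIRST(RHS), i.e. RHS ⇒* ε)
FIRST('+' P) = { '+' }
ε ∉ FIRST('+' P), so FOLLOW(P) is not added.
PREDICT(P → '+' P) = { '+' }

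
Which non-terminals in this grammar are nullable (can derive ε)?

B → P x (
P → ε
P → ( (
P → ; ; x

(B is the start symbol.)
A non-terminal is nullable if it can derive ε (the empty string): either it has an ε-production, or it has a production whose right-hand side consists entirely of nullable non-terminals.

ε-productions: P → ε
So P is immediately nullable.
No further non-terminal can be added: every production for the remaining non-terminals contains a terminal or a non-nullable non-terminal.
Nullable = { 'P' }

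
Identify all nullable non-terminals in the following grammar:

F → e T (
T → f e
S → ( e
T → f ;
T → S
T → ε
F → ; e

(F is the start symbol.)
A non-terminal is nullable if it can derive ε (the empty string): either it has an ε-production, or it has a production whose right-hand side consists entirely of nullable non-terminals.

ε-productions: T → ε
So T is immediately nullable.
No further non-terminal can be added: every production for the remaining non-terminals contains a terminal or a non-nullable non-terminal.
Nullable = { 'T' }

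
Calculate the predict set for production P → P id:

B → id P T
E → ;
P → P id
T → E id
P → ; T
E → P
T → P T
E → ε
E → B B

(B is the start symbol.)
{ ';' }

PREDICT(P → P id) = (FIRST(RHS) \ {ε}) ∪ (FOLLOW(P) if ε ∈ FIRST(RHS), i.e. RHS ⇒* ε)
FIRST(P) = { ';' }
FIRST(P id) = { ';' }
ε ∉ FIRST(P id), so FOLLOW(P) is not added.
PREDICT(P → P id) = { ';' }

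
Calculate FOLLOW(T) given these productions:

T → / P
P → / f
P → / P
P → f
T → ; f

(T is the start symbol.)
{ $ }

To compute FOLLOW(T), find every occurrence of T on a right-hand side N → α T β: add FIRST(β) \ {ε}, and if β is empty or nullable also add FOLLOW(N). Iterate to a fixed point.

T is the start symbol, so $ ∈ FOLLOW(T).
T does not occur on any right-hand side.

Taking the union: FOLLOW(T) = { $ }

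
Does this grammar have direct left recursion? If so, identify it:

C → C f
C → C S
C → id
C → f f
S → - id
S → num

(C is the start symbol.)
Yes, C is left-recursive

C → C f: LEFT RECURSIVE (starts with C)
C → C S: LEFT RECURSIVE (starts with C)
C → id: starts with id
C → f f: starts with f
S → - id: starts with '-'
S → num: starts with num

The grammar has direct left recursion on: C.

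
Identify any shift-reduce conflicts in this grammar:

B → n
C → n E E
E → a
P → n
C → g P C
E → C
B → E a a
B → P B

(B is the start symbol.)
Yes — I7: [B → n .] vs [C → . g P C]

A shift-reduce conflict occurs when an LR(0) state has both:
  - a complete (reduce) item [A → α .] (dot at the end), and
  - a shift item [B → β . c γ] (dot before a terminal).

Augment with B' → B and build the canonical LR(0) collection (I0 = CLOSURE({[B' → . B]}), then GOTO on every symbol after a dot until no new states appear). It has 17 states:
  I0: { [B → . E a a], [B → . P B], [B → . n], [B' → . B], [C → . g P C], [C → . n E E], [E → . C], [E → . a], [P → . n] }  — shift
  I1: { [B' → B .] }  — accept
  I2: { [E → C .] }  — reduce
  I3: { [B → E . a a] }  — shift
  I4: { [B → . E a a], [B → . P B], [B → . n], [B → P . B], [C → . g P C], [C → . n E E], [E → . C], [E → . a], [P → . n] }  — shift
  I5: { [E → a .] }  — reduce
  I6: { [C → g . P C], [P → . n] }  — shift
  I7: { [B → n .], [C → . g P C], [C → . n E E], [C → n . E E], [E → . C], [E → . a], [P → n .] }  — shift, 2 reduces
  I8: { [C → . g P C], [C → . n E E], [C → n E . E], [E → . C], [E → . a] }  — shift
  I9: { [C → . g P C], [C → . n E E], [C → n . E E], [E → . C], [E → . a] }  — shift
  I10: { [C → n E E .] }  — reduce
  I11: { [C → . g P C], [C → . n E E], [C → g P . C] }  — shift
  I12: { [P → n .] }  — reduce
  I13: { [C → g P C .] }  — reduce
  I14: { [B → P B .] }  — reduce
  I15: { [B → E a . a] }  — shift
  I16: { [B → E a a .] }  — reduce

I7 contains reduce items [B → n .], [P → n .] and shift items [C → . g P C], [C → . n E E], [E → . a] — shift-reduce conflict.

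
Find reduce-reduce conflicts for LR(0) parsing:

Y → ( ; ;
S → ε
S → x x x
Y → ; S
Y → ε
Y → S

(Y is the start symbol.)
Yes — I0: [S → .] vs [Y → .]

A reduce-reduce conflict occurs when an LR(0) state has two complete items [A → α .] and [B → β .] — both call for a reduction, and with no lookahead the parser cannot choose between them.

Augment with Y' → Y and build the canonical LR(0) collection (I0 = CLOSURE({[Y' → . Y]}), then GOTO on every symbol after a dot until no new states appear). It has 11 states:
  I0: { [S → . x x x], [S → .], [Y → . ( ; ;], [Y → . ; S], [Y → . S], [Y → .], [Y' → . Y] }  — shift, 2 reduces
  I1: { [Y → ( . ; ;] }  — shift
  I2: { [S → . x x x], [S → .], [Y → ; . S] }  — shift, reduce
  I3: { [Y → S .] }  — reduce
  I4: { [Y' → Y .] }  — accept
  I5: { [S → x . x x] }  — shift
  I6: { [S → x x . x] }  — shift
  I7: { [S → x x x .] }  — reduce
  I8: { [Y → ; S .] }  — reduce
  I9: { [Y → ( ; . ;] }  — shift
  I10: { [Y → ( ; ; .] }  — reduce

I0 contains complete items [S → .], [Y → .] — reduce-reduce conflict.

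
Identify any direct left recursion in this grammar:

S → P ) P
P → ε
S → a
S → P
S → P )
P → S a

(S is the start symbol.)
No direct left recursion

S → P ) P: starts with P
P → ε: starts with ε
S → a: starts with a
S → P: starts with P
S → P ): starts with P
P → S a: starts with S

No direct left recursion found.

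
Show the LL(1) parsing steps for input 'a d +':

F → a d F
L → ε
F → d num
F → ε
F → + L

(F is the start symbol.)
LL(1) parsing maintains a stack (initially the start symbol over $) and the input. At each step: if the stack top is a terminal, match it against the current input token; if it is a non-terminal N, replace it with the RHS of M[N, lookahead] (the unique production whose predict set contains the lookahead).

Stack is shown with the top on the left.

Stack    Input    Action
------------------------
F $      a d + $  output F → a d F
a d F $  a d + $  match 'a'
d F $    d + $    match 'd'
F $      + $      output F → + L
+ L $    + $      match '+'
L $      $        output L → ε
$        $        accept

The string is accepted.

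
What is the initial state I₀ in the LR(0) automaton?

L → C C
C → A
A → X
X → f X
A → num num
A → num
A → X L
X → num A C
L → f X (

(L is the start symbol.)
{ [A → . X L], [A → . X], [A → . num num], [A → . num], [C → . A], [L → . C C], [L → . f X (], [L' → . L], [X → . f X], [X → . num A C] }

First, augment the grammar with L' → L
I₀ = CLOSURE({ [L' → . L] }):
  [L' → . L] has the dot before L: add [L → . C C], [L → . f X (]
  [L → . C C] has the dot before C: add [C → . A]
  [C → . A] has the dot before A: add [A → . X], [A → . num num], [A → . num], [A → . X L]
  [A → . X] has the dot before X: add [X → . f X], [X → . num A C]
No further items can be added.

I₀ = { [A → . X L], [A → . X], [A → . num num], [A → . num], [C → . A], [L → . C C], [L → . f X (], [L' → . L], [X → . f X], [X → . num A C] }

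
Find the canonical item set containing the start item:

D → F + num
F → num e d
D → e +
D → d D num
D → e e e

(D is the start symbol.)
{ [D → . F + num], [D → . d D num], [D → . e +], [D → . e e e], [D' → . D], [F → . num e d] }

First, augment the grammar with D' → D
I₀ = CLOSURE({ [D' → . D] }):
  [D' → . D] has the dot before D: add [D → . F + num], [D → . e +], [D → . d D num], [D → . e e e]
  [D → . F + num] has the dot before F: add [F → . num e d]
No further items can be added.

I₀ = { [D → . F + num], [D → . d D num], [D → . e +], [D → . e e e], [D' → . D], [F → . num e d] }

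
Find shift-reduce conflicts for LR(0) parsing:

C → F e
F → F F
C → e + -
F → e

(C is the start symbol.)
Yes — I3: [F → e .] vs [C → e . + -]; I6: [F → F F .] vs [F → . e]

Augment with C' → C and build the canonical LR(0) collection (I0 = CLOSURE({[C' → . C]}), then GOTO on every symbol after a dot until no new states appear). It has 9 states:
  I0: { [C → . F e], [C → . e + -], [C' → . C], [F → . F F], [F → . e] }  — shift
  I1: { [C' → C .] }  — accept
  I2: { [C → F . e], [F → . F F], [F → . e], [F → F . F] }  — shift
  I3: { [C → e . + -], [F → e .] }  — shift, reduce
  I4: { [C → e + . -] }  — shift
  I5: { [C → e + - .] }  — reduce
  I6: { [F → . F F], [F → . e], [F → F . F], [F → F F .] }  — shift, reduce
  I7: { [C → F e .], [F → e .] }  — 2 reduces
  I8: { [F → e .] }  — reduce

I3 contains reduce item [F → e .] and shift item [C → e . + -] — shift-reduce conflict.
I6 contains reduce item [F → F F .] and shift item [F → . e] — shift-reduce conflict.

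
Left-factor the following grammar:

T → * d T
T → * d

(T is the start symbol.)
Left-factoring transforms A → αβ₁ | αβ₂ into A → αA' and A' → β₁ | β₂
(α is the longest common prefix among the alternatives). Repeat until
no nonterminal has two alternatives with a common prefix.

Round 1: T has alternatives sharing prefix '* d'. Introduce T': T → * d T'
  Add: T' → T
  Add: T' → ε

No remaining common prefixes — done.

Resulting grammar:
T → * d T'
T' → T
T' → ε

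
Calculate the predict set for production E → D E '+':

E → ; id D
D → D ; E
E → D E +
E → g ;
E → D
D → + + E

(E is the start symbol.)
PREDICT(E → D E '+') = (FIRST(RHS) \ {ε}) ∪ (FOLLOW(E) if ε ∈ FIRST(RHS), i.e. RHS ⇒* ε)
FIRST(D) = { '+' }
FIRST(D E '+') = { '+' }
ε ∉ FIRST(D E '+'), so FOLLOW(E) is not added.
PREDICT(E → D E '+') = { '+' }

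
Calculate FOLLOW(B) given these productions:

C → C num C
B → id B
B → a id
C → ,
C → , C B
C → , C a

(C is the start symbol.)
To compute FOLLOW(B), find every occurrence of B on a right-hand side N → α B β: add FIRST(β) \ {ε}, and if β is empty or nullable also add FOLLOW(N). Iterate to a fixed point.

In B → id B: B is at the end; this adds FOLLOW(B) to itself — nothing new
In C → , C B: B is at the end, add FOLLOW(C)

The FOLLOW sets referred to above (computed the same way, to a fixed point):
  FOLLOW(C) = { $, 'a', 'id', 'num' }

Taking the union: FOLLOW(B) = { $, 'a', 'id', 'num' }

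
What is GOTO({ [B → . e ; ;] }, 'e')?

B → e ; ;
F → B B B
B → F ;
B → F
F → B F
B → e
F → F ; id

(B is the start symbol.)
{ [B → e . ; ;] }

GOTO(I, 'e') = CLOSURE({ [A → αX.β] : [A → α.Xβ] ∈ I, X = 'e' })

Items with dot before 'e', with the dot advanced:
  [B → . e ; ;] → [B → e . ; ;]
Closure adds nothing (no advanced item has the dot before a non-terminal).

GOTO = { [B → e . ; ;] }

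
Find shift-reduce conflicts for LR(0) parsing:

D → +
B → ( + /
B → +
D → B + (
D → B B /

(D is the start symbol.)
Augment with D' → D and build the canonical LR(0) collection (I0 = CLOSURE({[D' → . D]}), then GOTO on every symbol after a dot until no new states appear). It has 11 states:
  I0: { [B → . ( + /], [B → . +], [D → . +], [D → . B + (], [D → . B B /], [D' → . D] }  — shift
  I1: { [B → ( . + /] }  — shift
  I2: { [B → + .], [D → + .] }  — 2 reduces
  I3: { [B → . ( + /], [B → . +], [D → B . + (], [D → B . B /] }  — shift
  I4: { [D' → D .] }  — accept
  I5: { [B → + .], [D → B + . (] }  — shift, reduce
  I6: { [D → B B . /] }  — shift
  I7: { [D → B B / .] }  — reduce
  I8: { [D → B + ( .] }  — reduce
  I9: { [B → ( + . /] }  — shift
  I10: { [B → ( + / .] }  — reduce

I5 contains reduce item [B → + .] and shift item [D → B + . (] — shift-reduce conflict.

Answer: Yes — I5: [B → + .] vs [D → B + . (]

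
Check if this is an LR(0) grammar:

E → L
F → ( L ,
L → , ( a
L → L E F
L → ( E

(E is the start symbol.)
No. Shift-reduce conflict between [E → L .] and [L → . ( E]

Augment with E' → E and build the canonical LR(0) collection (I0 = CLOSURE({[E' → . E]}), then GOTO on every symbol after a dot until no new states appear). It has 13 states:
  I0: { [E → . L], [E' → . E], [L → . ( E], [L → . , ( a], [L → . L E F] }  — shift
  I1: { [E → . L], [L → ( . E], [L → . ( E], [L → . , ( a], [L → . L E F] }  — shift
  I2: { [L → , . ( a] }  — shift
  I3: { [E' → E .] }  — accept
  I4: { [E → . L], [E → L .], [L → . ( E], [L → . , ( a], [L → . L E F], [L → L . E F] }  — shift, reduce
  I5: { [F → . ( L ,], [L → L E . F] }  — shift
  I6: { [F → ( . L ,], [L → . ( E], [L → . , ( a], [L → . L E F] }  — shift
  I7: { [L → L E F .] }  — reduce
  I8: { [E → . L], [F → ( L . ,], [L → . ( E], [L → . , ( a], [L → . L E F], [L → L . E F] }  — shift
  I9: { [F → ( L , .], [L → , . ( a] }  — shift, reduce
  I10: { [L → , ( . a] }  — shift
  I11: { [L → , ( a .] }  — reduce
  I12: { [L → ( E .] }  — reduce

Conflict in state I4:
  Shift-reduce conflict between [E → L .] and [L → . ( E]
So the grammar is NOT LR(0).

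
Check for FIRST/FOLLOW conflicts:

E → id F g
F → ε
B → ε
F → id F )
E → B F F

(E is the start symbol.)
Yes. F → id F ')' with FOLLOW(F) on { 'id' }

A FIRST/FOLLOW conflict occurs when a non-terminal N has a nullable alternative N → β (β ⇒* ε) and another alternative N → α with FIRST(α) ∩ FOLLOW(N) ≠ ∅: on such a lookahead the parser cannot decide between expanding α and letting N vanish via β.

Nullable non-terminals: B, E, F.
FIRST sets used below: FIRST(B) = { ε }, FIRST(F) = { 'id', ε }
B has a nullable alternative but only one production, so nothing to check.

E: nullable alternative(s) E → B F F; FOLLOW(E) = { $ }
  E → id F g: FIRST \ {ε} = { 'id' } — disjoint from FOLLOW(E)
  E → B F F: FIRST \ {ε} = { 'id' } — this is the only nullable alternative, skip

F: nullable alternative(s) F → ε; FOLLOW(F) = { $, ')', 'g', 'id' }
  F → ε: FIRST \ {ε} = { } — this is the only nullable alternative, skip
  F → id F ): FIRST \ {ε} = { 'id' } — overlaps FOLLOW(F) on { 'id' }: CONFLICT

So the grammar has 1 FIRST/FOLLOW conflict (marked CONFLICT above).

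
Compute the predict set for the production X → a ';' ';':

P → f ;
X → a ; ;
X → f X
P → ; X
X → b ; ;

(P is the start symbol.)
PREDICT(X → a ';' ';') = (FIRST(RHS) \ {ε}) ∪ (FOLLOW(X) if ε ∈ FIRST(RHS), i.e. RHS ⇒* ε)
FIRST(a ';' ';') = { 'a' }
ε ∉ FIRST(a ';' ';'), so FOLLOW(X) is not added.
PREDICT(X → a ';' ';') = { 'a' }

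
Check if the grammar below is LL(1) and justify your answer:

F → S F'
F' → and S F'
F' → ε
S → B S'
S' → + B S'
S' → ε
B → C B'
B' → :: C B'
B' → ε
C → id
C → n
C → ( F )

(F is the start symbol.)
Relevant sets:
  FOLLOW(F') = { $, ')' }
  FOLLOW(S') = { $, ')', 'and' }
  FOLLOW(B') = { $, ')', '+', 'and' }

For F':
  PREDICT(F' → and S F') = { 'and' }
  PREDICT(F' → ε) = { $, ')' }
For S':
  PREDICT(S' → '+' B S') = { '+' }
  PREDICT(S' → ε) = { $, ')', 'and' }
For B':
  PREDICT(B' → :: C B') = { '::' }
  PREDICT(B' → ε) = { $, ')', '+', 'and' }
For C:
  PREDICT(C → id) = { 'id' }
  PREDICT(C → n) = { 'n' }
  PREDICT(C → '(' F ')') = { '(' }
F, S, B have a single production, so nothing to check there.

All predict sets are disjoint. The grammar IS LL(1).

Answer: Yes, the grammar is LL(1).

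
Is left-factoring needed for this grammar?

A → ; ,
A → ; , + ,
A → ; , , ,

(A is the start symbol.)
Left-factoring is needed when two productions for the same non-terminal
share a common prefix on the right-hand side.

Productions for A:
  A → ; ,
  A → ; , + ,
  A → ; , , ,

Found common prefix '; ,' in productions for A

Answer: Yes, A has productions with common prefix '; ,'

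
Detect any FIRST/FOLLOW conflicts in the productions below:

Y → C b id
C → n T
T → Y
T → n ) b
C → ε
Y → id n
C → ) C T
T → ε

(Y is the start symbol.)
A FIRST/FOLLOW conflict occurs when a non-terminal N has a nullable alternative N → β (β ⇒* ε) and another alternative N → α with FIRST(α) ∩ FOLLOW(N) ≠ ∅: on such a lookahead the parser cannot decide between expanding α and letting N vanish via β.

Nullable non-terminals: C, T.
FIRST sets used below: FIRST(Y) = { ')', 'b', 'id', 'n' }

C: nullable alternative(s) C → ε; FOLLOW(C) = { ')', 'b', 'id', 'n' }
  C → n T: FIRST \ {ε} = { 'n' } — overlaps FOLLOW(C) on { 'n' }: CONFLICT
  C → ε: FIRST \ {ε} = { } — this is the only nullable alternative, skip
  C → ) C T: FIRST \ {ε} = { ')' } — overlaps FOLLOW(C) on { ')' }: CONFLICT

T: nullable alternative(s) T → ε; FOLLOW(T) = { ')', 'b', 'id', 'n' }
  T → Y: FIRST \ {ε} = { ')', 'b', 'id', 'n' } — overlaps FOLLOW(T) on { ')', 'b', 'id', 'n' }: CONFLICT
  T → n ) b: FIRST \ {ε} = { 'n' } — overlaps FOLLOW(T) on { 'n' }: CONFLICT
  T → ε: FIRST \ {ε} = { } — this is the only nullable alternative, skip

Y has no nullable alternative, so no FIRST/FOLLOW check is needed there.

So the grammar has 4 FIRST/FOLLOW conflicts (marked CONFLICT above).

Answer: Yes. C → n T with FOLLOW(C) on { 'n' }; C → ')' C T with FOLLOW(C) on { ')' }; T → Y with FOLLOW(T) on { ')', 'b', 'id', 'n' }; T → n ')' b with FOLLOW(T) on { 'n' }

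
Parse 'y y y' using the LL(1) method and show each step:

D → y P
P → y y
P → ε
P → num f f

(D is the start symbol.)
Stack is shown with the top on the left.

Stack  Input    Action
----------------------
D $    y y y $  output D → y P
y P $  y y y $  match 'y'
P $    y y $    output P → y y
y y $  y y $    match 'y'
y $    y $      match 'y'
$      $        accept

The string is accepted.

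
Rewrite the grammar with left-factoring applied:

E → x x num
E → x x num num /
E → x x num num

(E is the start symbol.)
E → x x num E'
E' → ε
E' → num E''
E'' → /
E'' → ε

Left-factoring transforms A → αβ₁ | αβ₂ into A → αA' and A' → β₁ | β₂
(α is the longest common prefix among the alternatives). Repeat until
no nonterminal has two alternatives with a common prefix.

Round 1: E has alternatives sharing prefix 'x x num'. Introduce E': E → x x num E'
  Add: E' → ε
  Add: E' → num /
  Add: E' → num

Round 2: E' has alternatives sharing prefix 'num'. Introduce E'': E' → num E''
  Add: E'' → /
  Add: E'' → ε

No remaining common prefixes — done.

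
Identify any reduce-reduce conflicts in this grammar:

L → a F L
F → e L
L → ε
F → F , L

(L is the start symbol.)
No reduce-reduce conflicts

A reduce-reduce conflict occurs when an LR(0) state has two complete items [A → α .] and [B → β .] — both call for a reduction, and with no lookahead the parser cannot choose between them.

Augment with L' → L and build the canonical LR(0) collection (I0 = CLOSURE({[L' → . L]}), then GOTO on every symbol after a dot until no new states appear). It has 9 states:
  I0: { [L → . a F L], [L → .], [L' → . L] }  — shift, reduce
  I1: { [L' → L .] }  — accept
  I2: { [F → . F , L], [F → . e L], [L → a . F L] }  — shift
  I3: { [F → F . , L], [L → . a F L], [L → .], [L → a F . L] }  — shift, reduce
  I4: { [F → e . L], [L → . a F L], [L → .] }  — shift, reduce
  I5: { [F → e L .] }  — reduce
  I6: { [F → F , . L], [L → . a F L], [L → .] }  — shift, reduce
  I7: { [L → a F L .] }  — reduce
  I8: { [F → F , L .] }  — reduce

No state contains more than one complete item.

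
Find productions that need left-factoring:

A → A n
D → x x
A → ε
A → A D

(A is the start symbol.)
Left-factoring is needed when two productions for the same non-terminal
share a common prefix on the right-hand side.

Productions for A:
  A → A n
  A → ε
  A → A D

Found common prefix 'A' in productions for A

Answer: Yes, A has productions with common prefix 'A'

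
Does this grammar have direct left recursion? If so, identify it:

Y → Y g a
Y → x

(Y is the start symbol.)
Y → Y g a: LEFT RECURSIVE (starts with Y)
Y → x: starts with x

The grammar has direct left recursion on: Y.

Answer: Yes, Y is left-recursive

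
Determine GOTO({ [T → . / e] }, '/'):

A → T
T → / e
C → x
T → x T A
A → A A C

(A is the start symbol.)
{ [T → / . e] }

GOTO(I, '/') = CLOSURE({ [A → αX.β] : [A → α.Xβ] ∈ I, X = '/' })

Items with dot before '/', with the dot advanced:
  [T → . / e] → [T → / . e]
Closure adds nothing (no advanced item has the dot before a non-terminal).

GOTO = { [T → / . e] }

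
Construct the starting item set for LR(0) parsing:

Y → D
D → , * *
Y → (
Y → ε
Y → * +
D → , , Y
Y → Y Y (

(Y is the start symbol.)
First, augment the grammar with Y' → Y
I₀ = CLOSURE({ [Y' → . Y] }):
  [Y' → . Y] has the dot before Y: add [Y → . D], [Y → . (], [Y → .], [Y → . * +], [Y → . Y Y (]
  [Y → . D] has the dot before D: add [D → . , * *], [D → . , , Y]
No further items can be added.

I₀ = { [D → . , * *], [D → . , , Y], [Y → . (], [Y → . * +], [Y → . D], [Y → . Y Y (], [Y → .], [Y' → . Y] }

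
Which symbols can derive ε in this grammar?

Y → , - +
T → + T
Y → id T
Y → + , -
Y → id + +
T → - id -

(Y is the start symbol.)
There are no ε-productions, so no non-terminal can derive ε.
No non-terminals are nullable.

Answer: None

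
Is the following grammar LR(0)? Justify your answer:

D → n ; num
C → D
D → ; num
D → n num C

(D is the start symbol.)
Augment with D' → D and build the canonical LR(0) collection (I0 = CLOSURE({[D' → . D]}), then GOTO on every symbol after a dot until no new states appear). It has 10 states:
  I0: { [D → . ; num], [D → . n ; num], [D → . n num C], [D' → . D] }  — shift
  I1: { [D → ; . num] }  — shift
  I2: { [D' → D .] }  — accept
  I3: { [D → n . ; num], [D → n . num C] }  — shift
  I4: { [D → n ; . num] }  — shift
  I5: { [C → . D], [D → . ; num], [D → . n ; num], [D → . n num C], [D → n num . C] }  — shift
  I6: { [D → n num C .] }  — reduce
  I7: { [C → D .] }  — reduce
  I8: { [D → n ; num .] }  — reduce
  I9: { [D → ; num .] }  — reduce

Every state is either a pure shift/goto state or contains exactly one complete item and nothing to shift — no conflicts. The grammar is LR(0).

Answer: Yes, the grammar is LR(0)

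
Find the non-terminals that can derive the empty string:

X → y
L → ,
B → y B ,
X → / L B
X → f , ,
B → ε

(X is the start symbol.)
A non-terminal is nullable if it can derive ε (the empty string): either it has an ε-production, or it has a production whose right-hand side consists entirely of nullable non-terminals.

ε-productions: B → ε
So B is immediately nullable.
No further non-terminal can be added: every production for the remaining non-terminals contains a terminal or a non-nullable non-terminal.
Nullable = { 'B' }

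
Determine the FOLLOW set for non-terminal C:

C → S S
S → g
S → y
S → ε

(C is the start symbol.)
{ $ }

C is the start symbol, so $ ∈ FOLLOW(C).
C does not occur on any right-hand side.

Taking the union: FOLLOW(C) = { $ }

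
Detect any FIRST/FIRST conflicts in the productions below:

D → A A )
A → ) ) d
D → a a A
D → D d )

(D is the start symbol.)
Yes. D → A A ')' / D → D d ')' on { ')' }; D → a a A / D → D d ')' on { 'a' }

A FIRST/FIRST conflict occurs when two productions N → α and N → β for the same non-terminal have FIRST(α) ∩ FIRST(β) ≠ ∅ (with ε ∈ FIRST of a nullable right-hand side, so two nullable alternatives also conflict).

FIRST sets of the non-terminals at (or reachable through a nullable prefix from) the front of some alternative:
  FIRST(A) = { ')' }
  FIRST(D) = { ')', 'a' }

Productions for D:
  D → A A ): FIRST = { ')' }
  D → a a A: FIRST = { 'a' }
  D → D d ): FIRST = { ')', 'a' }
A has only one production, so no FIRST/FIRST conflict is possible there.

Conflict for D: D → A A ) and D → D d )
  Overlap: { ')' }
Conflict for D: D → a a A and D → D d )
  Overlap: { 'a' }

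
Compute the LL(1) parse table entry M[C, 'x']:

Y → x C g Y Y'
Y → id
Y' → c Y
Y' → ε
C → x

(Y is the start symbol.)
C → x

To find M[C, 'x'], we find productions for C where 'x' is in the predict set (PREDICT(N → α) = (FIRST(α) \ {ε}) ∪ (FOLLOW(N) if α ⇒* ε)).

C → x: PREDICT = { 'x' }
  'x' is in predict set, so this production goes in M[C, 'x']

M[C, 'x'] = C → x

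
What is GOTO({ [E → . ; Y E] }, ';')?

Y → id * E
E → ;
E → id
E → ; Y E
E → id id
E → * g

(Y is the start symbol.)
{ [E → ; . Y E], [Y → . id * E] }

GOTO(I, ';') = CLOSURE({ [A → αX.β] : [A → α.Xβ] ∈ I, X = ';' })

Items with dot before ';', with the dot advanced:
  [E → . ; Y E] → [E → ; . Y E]
Closure of the advanced items:
  [E → ; . Y E] has the dot before Y: add [Y → . id * E]

GOTO = { [E → ; . Y E], [Y → . id * E] }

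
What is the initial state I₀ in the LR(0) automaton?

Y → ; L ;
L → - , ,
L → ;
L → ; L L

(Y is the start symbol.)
First, augment the grammar with Y' → Y
I₀ = CLOSURE({ [Y' → . Y] }):
  [Y' → . Y] has the dot before Y: add [Y → . ; L ;]
No further items can be added.

I₀ = { [Y → . ; L ;], [Y' → . Y] }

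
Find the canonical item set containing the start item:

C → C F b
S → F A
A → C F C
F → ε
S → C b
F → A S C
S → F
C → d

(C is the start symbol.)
First, augment the grammar with C' → C
I₀ = CLOSURE({ [C' → . C] }):
  [C' → . C] has the dot before C: add [C → . C F b], [C → . d]
No further items can be added.

I₀ = { [C → . C F b], [C → . d], [C' → . C] }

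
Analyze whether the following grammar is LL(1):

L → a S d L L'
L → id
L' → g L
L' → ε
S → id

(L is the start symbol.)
Relevant sets:
  FOLLOW(L') = { $, 'g' }

For L:
  PREDICT(L → a S d L L') = { 'a' }
  PREDICT(L → id) = { 'id' }
For L':
  PREDICT(L' → g L) = { 'g' }
  PREDICT(L' → ε) = { $, 'g' }
S has a single production, so nothing to check there.

Conflict found: Predict set conflict for L': { 'g' }
The grammar is NOT LL(1).

Answer: No. Predict set conflict for L': { 'g' }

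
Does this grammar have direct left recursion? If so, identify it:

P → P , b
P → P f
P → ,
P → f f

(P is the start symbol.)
Yes, P is left-recursive

Direct left recursion occurs when N → N α for some non-terminal N (the right-hand side begins with the left-hand side itself).

P → P , b: LEFT RECURSIVE (starts with P)
P → P f: LEFT RECURSIVE (starts with P)
P → ,: starts with ','
P → f f: starts with f

The grammar has direct left recursion on: P.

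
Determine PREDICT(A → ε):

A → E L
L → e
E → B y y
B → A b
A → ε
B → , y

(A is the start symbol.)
{ $, 'b' }

PREDICT(A → ε) = (FIRST(RHS) \ {ε}) ∪ (FOLLOW(A) if ε ∈ FIRST(RHS), i.e. RHS ⇒* ε)
The right-hand side is ε (FIRST(ε) = { ε }), so the predict set is FOLLOW(A) = { $, 'b' }
PREDICT(A → ε) = { $, 'b' }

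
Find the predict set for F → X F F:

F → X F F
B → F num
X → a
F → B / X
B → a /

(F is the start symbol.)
PREDICT(F → X F F) = (FIRST(RHS) \ {ε}) ∪ (FOLLOW(F) if ε ∈ FIRST(RHS), i.e. RHS ⇒* ε)
FIRST(X) = { 'a' }
FIRST(X F F) = { 'a' }
ε ∉ FIRST(X F F), so FOLLOW(F) is not added.
PREDICT(F → X F F) = { 'a' }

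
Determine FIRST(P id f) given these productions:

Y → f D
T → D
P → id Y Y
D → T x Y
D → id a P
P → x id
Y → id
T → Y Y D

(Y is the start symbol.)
{ 'id', 'x' }

FIRST sets of the non-terminals involved (from the grammar, by fixed-point iteration):
  FIRST(P) = { 'id', 'x' }

To compute FIRST(P id f), process the symbols left to right:
Symbol P is a non-terminal. Add FIRST(P) \ {ε} = { 'id', 'x' }
P is not nullable (ε ∉ FIRST(P)), so stop here.
FIRST(P id f) = { 'id', 'x' }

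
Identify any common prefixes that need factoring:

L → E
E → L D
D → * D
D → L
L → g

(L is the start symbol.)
No, left-factoring is not needed

Left-factoring is needed when two productions for the same non-terminal
share a common prefix on the right-hand side.

Productions for L:
  L → E
  L → g
Productions for D:
  D → * D
  D → L

No common prefixes found.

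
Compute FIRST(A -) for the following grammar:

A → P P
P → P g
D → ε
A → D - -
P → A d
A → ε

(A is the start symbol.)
FIRST sets of the non-terminals involved (from the grammar, by fixed-point iteration):
  FIRST(A) = { '-', 'd', ε }

To compute FIRST(A -), process the symbols left to right:
Symbol A is a non-terminal. Add FIRST(A) \ {ε} = { '-', 'd' }
A is nullable (ε ∈ FIRST(A)), continue to the next symbol.
Symbol - is a terminal. Add '-' and stop.
FIRST(A -) = { '-', 'd' }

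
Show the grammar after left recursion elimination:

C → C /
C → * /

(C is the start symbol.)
C is directly left-recursive. The standard transformation for
  A → A α₁ | ... | A α_m | β₁ | ... | β_n
is
  A  → β₁ A' | ... | β_n A'
  A' → α₁ A' | ... | α_m A' | ε

C → * / becomes C → * / C'
C → C / becomes C' → / C'
Add C' → ε

Resulting grammar:
C → * / C'
C' → / C'
C' → ε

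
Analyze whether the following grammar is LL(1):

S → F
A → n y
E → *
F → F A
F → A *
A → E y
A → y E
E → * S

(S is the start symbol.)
No. Predict set conflict for E: { '*' }

A grammar is LL(1) if for each non-terminal N with multiple productions, the predict sets of those productions are pairwise disjoint, where PREDICT(N → α) = (FIRST(α) \ {ε}) ∪ (FOLLOW(N) if α ⇒* ε).

Relevant sets:
  FIRST(E) = { '*' }
  FIRST(F) = { '*', 'n', 'y' }
  FIRST(A) = { '*', 'n', 'y' }

For A:
  PREDICT(A → n y) = { 'n' }
  PREDICT(A → E y) = { '*' }
  PREDICT(A → y E) = { 'y' }
For E:
  PREDICT(E → '*') = { '*' }
  PREDICT(E → '*' S) = { '*' }
For F:
  PREDICT(F → F A) = { '*', 'n', 'y' }
  PREDICT(F → A '*') = { '*', 'n', 'y' }
S has a single production, so nothing to check there.

Conflict found: Predict set conflict for E: { '*' }
The grammar is NOT LL(1).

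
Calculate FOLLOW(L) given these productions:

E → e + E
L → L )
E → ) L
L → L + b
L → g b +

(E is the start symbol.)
{ $, ')', '+' }

To compute FOLLOW(L), find every occurrence of L on a right-hand side N → α L β: add FIRST(β) \ {ε}, and if β is empty or nullable also add FOLLOW(N). Iterate to a fixed point.

In L → L ): L is followed by ')', add FIRST(')') \ {ε} = { ')' }
In E → ) L: L is at the end, add FOLLOW(E)
In L → L + b: L is followed by '+' b, add FIRST('+' b) \ {ε} = { '+' }

The FOLLOW sets referred to above (computed the same way, to a fixed point):
  FOLLOW(E) = { $ }

Taking the union: FOLLOW(L) = { $, ')', '+' }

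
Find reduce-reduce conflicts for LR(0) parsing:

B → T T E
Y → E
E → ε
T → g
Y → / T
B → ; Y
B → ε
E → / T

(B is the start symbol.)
A reduce-reduce conflict occurs when an LR(0) state has two complete items [A → α .] and [B → β .] — both call for a reduction, and with no lookahead the parser cannot choose between them.

Augment with B' → B and build the canonical LR(0) collection (I0 = CLOSURE({[B' → . B]}), then GOTO on every symbol after a dot until no new states appear). It has 13 states:
  I0: { [B → . ; Y], [B → . T T E], [B → .], [B' → . B], [T → . g] }  — shift, reduce
  I1: { [B → ; . Y], [E → . / T], [E → .], [Y → . / T], [Y → . E] }  — shift, reduce
  I2: { [B' → B .] }  — accept
  I3: { [B → T . T E], [T → . g] }  — shift
  I4: { [T → g .] }  — reduce
  I5: { [B → T T . E], [E → . / T], [E → .] }  — shift, reduce
  I6: { [E → / . T], [T → . g] }  — shift
  I7: { [B → T T E .] }  — reduce
  I8: { [E → / T .] }  — reduce
  I9: { [E → / . T], [T → . g], [Y → / . T] }  — shift
  I10: { [Y → E .] }  — reduce
  I11: { [B → ; Y .] }  — reduce
  I12: { [E → / T .], [Y → / T .] }  — 2 reduces

I12 contains complete items [E → / T .], [Y → / T .] — reduce-reduce conflict.

Answer: Yes — I12: [E → / T .] vs [Y → / T .]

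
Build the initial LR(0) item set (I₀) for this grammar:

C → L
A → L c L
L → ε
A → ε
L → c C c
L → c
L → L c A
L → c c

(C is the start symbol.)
{ [C → . L], [C' → . C], [L → . L c A], [L → . c C c], [L → . c c], [L → . c], [L → .] }

First, augment the grammar with C' → C
I₀ = CLOSURE({ [C' → . C] }):
  [C' → . C] has the dot before C: add [C → . L]
  [C → . L] has the dot before L: add [L → .], [L → . c C c], [L → . c], [L → . L c A], [L → . c c]
No further items can be added.

I₀ = { [C → . L], [C' → . C], [L → . L c A], [L → . c C c], [L → . c c], [L → . c], [L → .] }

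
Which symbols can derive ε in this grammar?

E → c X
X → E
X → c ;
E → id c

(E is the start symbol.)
There are no ε-productions, so no non-terminal can derive ε.
No non-terminals are nullable.

Answer: None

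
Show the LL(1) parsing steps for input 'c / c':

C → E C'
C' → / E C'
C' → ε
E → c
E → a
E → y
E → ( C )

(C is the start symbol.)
LL(1) parsing maintains a stack (initially the start symbol over $) and the input. At each step: if the stack top is a terminal, match it against the current input token; if it is a non-terminal N, replace it with the RHS of M[N, lookahead] (the unique production whose predict set contains the lookahead).

Stack is shown with the top on the left.

Stack     Input    Action
-------------------------
C $       c / c $  output C → E C'
E C' $    c / c $  output E → c
c C' $    c / c $  match 'c'
C' $      / c $    output C' → / E C'
/ E C' $  / c $    match '/'
E C' $    c $      output E → c
c C' $    c $      match 'c'
C' $      $        output C' → ε
$         $        accept

The string is accepted.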